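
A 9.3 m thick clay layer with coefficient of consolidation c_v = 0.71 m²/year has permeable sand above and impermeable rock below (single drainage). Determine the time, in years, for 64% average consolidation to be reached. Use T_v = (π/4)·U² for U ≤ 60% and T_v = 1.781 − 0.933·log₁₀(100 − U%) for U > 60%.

Drainage path length: H_d = H = 9.3 m (single drainage).
U > 60%: T_v = 1.781 − 0.933·log₁₀(100 − 64) = 0.32897.
t = T_v·H_d²/c_v = 0.32897×9.3²/0.71 = 40.07 years.

t ≈ 40.1 years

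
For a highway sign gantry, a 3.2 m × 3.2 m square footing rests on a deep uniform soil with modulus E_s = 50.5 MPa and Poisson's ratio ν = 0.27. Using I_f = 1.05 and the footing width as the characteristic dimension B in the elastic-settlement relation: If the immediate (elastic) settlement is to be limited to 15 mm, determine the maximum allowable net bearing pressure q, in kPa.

E_s = 50.5 MPa = 50500 kPa.
S_e = q·B·(1−ν²)/E_s · I_f  ⇒  q = S_e·E_s / (B·(1−ν²)·I_f).
q = 0.015 × 50500 / (3.2 × 0.9271 × 1.05) = 243.2 kPa

q ≈ 243 kPa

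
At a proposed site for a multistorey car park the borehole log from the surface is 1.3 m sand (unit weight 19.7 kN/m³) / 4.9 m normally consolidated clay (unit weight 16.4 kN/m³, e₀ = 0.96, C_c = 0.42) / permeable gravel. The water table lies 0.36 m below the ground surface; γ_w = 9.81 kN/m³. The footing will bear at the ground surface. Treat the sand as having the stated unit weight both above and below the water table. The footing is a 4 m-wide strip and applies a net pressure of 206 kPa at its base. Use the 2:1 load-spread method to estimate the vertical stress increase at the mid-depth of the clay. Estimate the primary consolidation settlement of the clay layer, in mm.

Mid-depth of clay below the ground surface: z = 1.3 + 4.9/2 = 3.75 m.
Total vertical stress at mid-clay: σ_v = 19.7×1.3 + 16.4×2.45 = 65.79 kPa.
Pore pressure: u = 9.81×(3.75 − 0.36) = 33.256 kPa.
Initial effective stress: σ'_0 = σ_v − u = 65.79 − 33.256 = 32.534 kPa.
Stress increase at mid-clay by the 2:1 spreading method:
Δσ = qB/(B+z) = 206×4/(4+3.75) = 106.32 kPa
Final effective stress: σ'_f = σ'_0 + Δσ = 32.534 + 106.32 = 138.85 kPa.
Normally consolidated clay, so the full stress increment lies on the virgin compression line:
S_c = C_c·H/(1+e₀)·log₁₀(σ'_f/σ'_0) = 0.42×4.9/(1+0.96)×log₁₀(138.85/32.534)
    = 1.05 × 0.63021 = 0.6617 m

S_c ≈ 662 mm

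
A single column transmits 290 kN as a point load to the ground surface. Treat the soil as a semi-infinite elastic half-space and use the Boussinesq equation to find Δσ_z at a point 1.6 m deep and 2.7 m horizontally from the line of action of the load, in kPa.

Boussinesq vertical stress below a point load on an elastic half-space:
Δσ_z = 3P/(2πz²) · [1 + (r/z)²]^(−5/2)
r/z = 2.7/1.6 = 1.6875; [1+(r/z)²]^(−5/2) = 0.034436.
Δσ_z = 3×290/(2π×1.6²) × 0.034436 = 54.088 × 0.034436 = 1.863 kPa

Δσ_z ≈ 1.86 kPa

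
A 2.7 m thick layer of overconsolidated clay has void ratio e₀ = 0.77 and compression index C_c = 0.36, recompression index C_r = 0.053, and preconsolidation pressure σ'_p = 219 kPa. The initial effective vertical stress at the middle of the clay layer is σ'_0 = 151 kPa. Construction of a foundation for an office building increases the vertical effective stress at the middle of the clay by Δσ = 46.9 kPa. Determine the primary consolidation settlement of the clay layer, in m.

Final effective stress: σ'_f = 151 + 46.9 = 197.9 kPa.
σ'_f = 197.9 ≤ σ'_p = 219 kPa, so the clay remains overconsolidated and only the recompression index applies:
S_c = C_r·H/(1+e₀)·log₁₀(σ'_f/σ'_0) = 0.053×2.7/1.77×log₁₀(197.9/151)
    = 0.080846 × 0.11747 = 0.009497 m

S_c ≈ 0.0095 m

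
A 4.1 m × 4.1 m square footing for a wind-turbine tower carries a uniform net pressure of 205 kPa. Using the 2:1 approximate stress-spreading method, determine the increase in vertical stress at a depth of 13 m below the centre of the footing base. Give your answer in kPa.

By the 2:1 method the load spreads at 1 horizontal : 2 vertical, so at depth z the loaded area has grown by z in each plan dimension:
Δσ = qBL/((B+z)(L+z)) = 205×4.1×4.1/((4.1+13)(4.1+13)) = 11.785 kPa

Δσ_z ≈ 11.8 kPa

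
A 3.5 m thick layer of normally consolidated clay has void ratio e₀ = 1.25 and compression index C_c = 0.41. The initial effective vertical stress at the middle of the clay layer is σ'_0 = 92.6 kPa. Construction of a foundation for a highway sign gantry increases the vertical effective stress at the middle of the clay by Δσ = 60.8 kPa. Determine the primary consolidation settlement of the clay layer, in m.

S_c ≈ 0.14 m

Final effective stress: σ'_f = σ'_0 + Δσ = 92.6 + 60.8 = 153.4 kPa.
Normally consolidated clay, so the full stress increment lies on the virgin compression line:
S_c = C_c·H/(1+e₀)·log₁₀(σ'_f/σ'_0) = 0.41×3.5/(1+1.25)×log₁₀(153.4/92.6)
    = 0.63778 × 0.21921 = 0.1398 m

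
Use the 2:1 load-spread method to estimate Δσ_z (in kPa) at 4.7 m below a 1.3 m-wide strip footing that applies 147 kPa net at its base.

By the 2:1 method the load spreads at 1 horizontal : 2 vertical, so at depth z the loaded area has grown by z in each plan dimension:
Δσ = qB/(B+z) = 147×1.3/(1.3+4.7) = 31.85 kPa

Δσ_z ≈ 31.9 kPa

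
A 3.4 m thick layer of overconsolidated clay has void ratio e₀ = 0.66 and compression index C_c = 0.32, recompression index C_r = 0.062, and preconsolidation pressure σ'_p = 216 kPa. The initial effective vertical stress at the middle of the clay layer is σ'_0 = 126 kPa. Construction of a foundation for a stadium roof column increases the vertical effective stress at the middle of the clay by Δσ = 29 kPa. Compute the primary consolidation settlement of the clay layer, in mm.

S_c ≈ 11.4 mm

Final effective stress: σ'_f = 126 + 29 = 155 kPa.
σ'_f = 155 ≤ σ'_p = 216 kPa, so the clay remains overconsolidated and only the recompression index applies:
S_c = C_r·H/(1+e₀)·log₁₀(σ'_f/σ'_0) = 0.062×3.4/1.66×log₁₀(155/126)
    = 0.12699 × 0.089961 = 0.01142 m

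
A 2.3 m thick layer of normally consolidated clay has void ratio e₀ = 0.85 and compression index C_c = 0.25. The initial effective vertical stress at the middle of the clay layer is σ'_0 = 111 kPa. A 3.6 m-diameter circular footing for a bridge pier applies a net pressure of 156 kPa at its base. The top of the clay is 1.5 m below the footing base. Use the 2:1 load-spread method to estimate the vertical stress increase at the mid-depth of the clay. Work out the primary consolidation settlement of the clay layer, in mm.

S_c ≈ 51.7 mm

Mid-depth of clay below the footing base: z = 1.5 + 2.3/2 = 2.65 m.
Stress increase at mid-clay by the 2:1 spreading method:
Δσ ≈ qD²/(D+z)² = 156×3.6²/(3.6+2.65)² = 51.757 kPa
Final effective stress: σ'_f = σ'_0 + Δσ = 111 + 51.757 = 162.76 kPa.
Normally consolidated clay, so the full stress increment lies on the virgin compression line:
S_c = C_c·H/(1+e₀)·log₁₀(σ'_f/σ'_0) = 0.25×2.3/(1+0.85)×log₁₀(162.76/111)
    = 0.31081 × 0.16622 = 0.05166 m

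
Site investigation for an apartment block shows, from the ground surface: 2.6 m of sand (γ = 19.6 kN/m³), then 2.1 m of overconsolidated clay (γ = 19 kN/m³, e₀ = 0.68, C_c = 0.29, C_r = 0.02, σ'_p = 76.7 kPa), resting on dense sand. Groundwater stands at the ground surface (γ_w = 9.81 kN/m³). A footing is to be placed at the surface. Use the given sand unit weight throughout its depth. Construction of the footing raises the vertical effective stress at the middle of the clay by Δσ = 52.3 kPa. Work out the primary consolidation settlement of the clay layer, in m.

S_c ≈ 0.0291 m

Mid-depth of clay below the ground surface: z = 2.6 + 2.1/2 = 3.65 m.
Total vertical stress at mid-clay: σ_v = 19.6×2.6 + 19×1.05 = 70.91 kPa.
Pore pressure: u = 9.81×(3.65 − 0) = 35.806 kPa.
Initial effective stress: σ'_0 = σ_v − u = 70.91 − 35.806 = 35.104 kPa.
Final effective stress: σ'_f = 35.104 + 52.3 = 87.404 kPa.
σ'_f = 87.404 > σ'_p = 76.7 kPa, so the stress path crosses the preconsolidation pressure — recompression up to σ'_p, then virgin compression beyond:
S_c = H/(1+e₀)·[C_r·log₁₀(σ'_p/σ'_0) + C_c·log₁₀(σ'_f/σ'_p)]
    = 2.1/1.68 × [0.02×log₁₀(76.7/35.104) + 0.29×log₁₀(87.404/76.7)]
    = 1.25 × [0.0067888 + 0.016453] = 0.02905 m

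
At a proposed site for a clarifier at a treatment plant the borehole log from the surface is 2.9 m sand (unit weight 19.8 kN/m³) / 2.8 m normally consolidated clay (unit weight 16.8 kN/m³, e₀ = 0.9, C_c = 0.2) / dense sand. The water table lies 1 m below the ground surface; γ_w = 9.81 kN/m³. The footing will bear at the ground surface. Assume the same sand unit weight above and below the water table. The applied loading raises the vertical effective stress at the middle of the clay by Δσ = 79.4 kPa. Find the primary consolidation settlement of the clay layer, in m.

Mid-depth of clay below the ground surface: z = 2.9 + 2.8/2 = 4.3 m.
Total vertical stress at mid-clay: σ_v = 19.8×2.9 + 16.8×1.4 = 80.94 kPa.
Pore pressure: u = 9.81×(4.3 − 1) = 32.373 kPa.
Initial effective stress: σ'_0 = σ_v − u = 80.94 − 32.373 = 48.567 kPa.
Final effective stress: σ'_f = σ'_0 + Δσ = 48.567 + 79.4 = 127.97 kPa.
Normally consolidated clay, so the full stress increment lies on the virgin compression line:
S_c = C_c·H/(1+e₀)·log₁₀(σ'_f/σ'_0) = 0.2×2.8/(1+0.9)×log₁₀(127.97/48.567)
    = 0.29474 × 0.42077 = 0.124 m

S_c ≈ 0.124 m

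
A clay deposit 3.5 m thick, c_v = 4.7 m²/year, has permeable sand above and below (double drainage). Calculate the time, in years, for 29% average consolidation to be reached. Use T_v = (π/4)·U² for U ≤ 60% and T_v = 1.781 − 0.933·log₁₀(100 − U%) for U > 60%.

t ≈ 0.043 years

Drainage path length: H_d = H/2 = 1.75 m (double drainage).
U ≤ 60%: T_v = (π/4)·U² = (π/4)×0.29² = 0.066052.
t = T_v·H_d²/c_v = 0.066052×1.75²/4.7 = 0.04304 years.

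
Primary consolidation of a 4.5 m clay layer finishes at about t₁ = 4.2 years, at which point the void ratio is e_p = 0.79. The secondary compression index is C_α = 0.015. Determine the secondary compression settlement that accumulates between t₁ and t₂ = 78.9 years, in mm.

Secondary compression: S_s = C_α·H/(1+e_p)·log₁₀(t₂/t₁)
S_s = 0.015×4.5/(1+0.79)×log₁₀(78.9/4.2)
    = 0.03771 × 1.274 = 0.04804 m

S_s ≈ 48 mm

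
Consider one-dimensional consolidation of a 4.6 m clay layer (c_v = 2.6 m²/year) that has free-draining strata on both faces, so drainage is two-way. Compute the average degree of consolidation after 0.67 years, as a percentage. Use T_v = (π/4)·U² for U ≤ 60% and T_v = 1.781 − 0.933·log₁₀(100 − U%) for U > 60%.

U ≈ 64 %

Drainage path length: H_d = H/2 = 2.3 m (double drainage).
T_v = c_v·t/H_d² = 2.6×0.67/2.3² = 0.3293.
T_v = 0.3293 corresponds to the U > 60% branch:
U = 1 − 10^((1.781 − T_v)/0.933)/100 = 0.6403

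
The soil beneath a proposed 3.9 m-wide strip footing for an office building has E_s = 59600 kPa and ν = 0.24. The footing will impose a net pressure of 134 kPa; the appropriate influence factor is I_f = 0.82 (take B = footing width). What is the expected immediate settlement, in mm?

S_e ≈ 6.78 mm

Immediate (elastic) settlement: S_e = q·B·(1−ν²)/E_s · I_f.
S_e = 134 × 3.9 × (1 − 0.24²) / 59600 × 0.82
    = 134 × 3.9 × 0.9424 / 59600 × 0.82
    = 0.006776 m = 6.776 mm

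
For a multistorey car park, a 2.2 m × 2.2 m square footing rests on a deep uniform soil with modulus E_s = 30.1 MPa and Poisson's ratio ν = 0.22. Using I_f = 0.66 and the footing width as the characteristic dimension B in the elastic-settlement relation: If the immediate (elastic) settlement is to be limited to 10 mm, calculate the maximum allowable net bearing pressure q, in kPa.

E_s = 30.1 MPa = 30100 kPa.
S_e = q·B·(1−ν²)/E_s · I_f  ⇒  q = S_e·E_s / (B·(1−ν²)·I_f).
q = 0.01 × 30100 / (2.2 × 0.9516 × 0.66) = 217.8 kPa

q ≈ 218 kPa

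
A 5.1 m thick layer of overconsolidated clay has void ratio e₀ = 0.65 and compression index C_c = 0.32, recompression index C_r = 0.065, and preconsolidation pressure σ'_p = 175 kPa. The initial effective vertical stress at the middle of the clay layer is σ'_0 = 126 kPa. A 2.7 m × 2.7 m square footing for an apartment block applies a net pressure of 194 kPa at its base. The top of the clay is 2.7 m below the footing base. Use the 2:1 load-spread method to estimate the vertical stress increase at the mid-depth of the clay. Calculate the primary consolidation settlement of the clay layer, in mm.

S_c ≈ 14.3 mm

Mid-depth of clay below the footing base: z = 2.7 + 5.1/2 = 5.25 m.
Stress increase at mid-clay by the 2:1 spreading method:
Δσ = qBL/((B+z)(L+z)) = 194×2.7×2.7/((2.7+5.25)(2.7+5.25)) = 22.377 kPa
Final effective stress: σ'_f = 126 + 22.377 = 148.38 kPa.
σ'_f = 148.38 ≤ σ'_p = 175 kPa, so the clay remains overconsolidated and only the recompression index applies:
S_c = C_r·H/(1+e₀)·log₁₀(σ'_f/σ'_0) = 0.065×5.1/1.65×log₁₀(148.38/126)
    = 0.20091 × 0.071005 = 0.01427 m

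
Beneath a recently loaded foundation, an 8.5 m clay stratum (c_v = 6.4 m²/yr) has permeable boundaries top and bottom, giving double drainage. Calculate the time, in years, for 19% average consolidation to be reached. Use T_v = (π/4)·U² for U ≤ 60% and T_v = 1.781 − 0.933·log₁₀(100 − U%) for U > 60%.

t ≈ 0.08 years

Drainage path length: H_d = H/2 = 4.25 m (double drainage).
U ≤ 60%: T_v = (π/4)·U² = (π/4)×0.19² = 0.028353.
t = T_v·H_d²/c_v = 0.028353×4.25²/6.4 = 0.08002 years.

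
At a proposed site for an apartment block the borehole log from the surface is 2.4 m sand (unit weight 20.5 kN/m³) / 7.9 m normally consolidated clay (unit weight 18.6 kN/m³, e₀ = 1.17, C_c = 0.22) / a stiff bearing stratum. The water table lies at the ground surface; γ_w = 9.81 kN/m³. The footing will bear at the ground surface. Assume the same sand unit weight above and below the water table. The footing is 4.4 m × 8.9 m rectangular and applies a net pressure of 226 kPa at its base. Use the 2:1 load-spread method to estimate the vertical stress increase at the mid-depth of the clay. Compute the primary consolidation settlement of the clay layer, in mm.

Mid-depth of clay below the ground surface: z = 2.4 + 7.9/2 = 6.35 m.
Total vertical stress at mid-clay: σ_v = 20.5×2.4 + 18.6×3.95 = 122.67 kPa.
Pore pressure: u = 9.81×(6.35 − 0) = 62.294 kPa.
Initial effective stress: σ'_0 = σ_v − u = 122.67 − 62.294 = 60.376 kPa.
Stress increase at mid-clay by the 2:1 spreading method:
Δσ = qBL/((B+z)(L+z)) = 226×4.4×8.9/((4.4+6.35)(8.9+6.35)) = 53.985 kPa
Final effective stress: σ'_f = σ'_0 + Δσ = 60.376 + 53.985 = 114.36 kPa.
Normally consolidated clay, so the full stress increment lies on the virgin compression line:
S_c = C_c·H/(1+e₀)·log₁₀(σ'_f/σ'_0) = 0.22×7.9/(1+1.17)×log₁₀(114.36/60.376)
    = 0.80092 × 0.27741 = 0.2222 m

S_c ≈ 222 mm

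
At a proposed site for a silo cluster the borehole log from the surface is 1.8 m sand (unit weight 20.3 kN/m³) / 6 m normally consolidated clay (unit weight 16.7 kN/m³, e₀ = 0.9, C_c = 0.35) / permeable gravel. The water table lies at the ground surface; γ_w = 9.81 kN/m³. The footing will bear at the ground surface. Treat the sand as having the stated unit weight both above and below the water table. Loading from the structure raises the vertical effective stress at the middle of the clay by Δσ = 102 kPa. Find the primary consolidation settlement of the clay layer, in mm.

S_c ≈ 612 mm

Mid-depth of clay below the ground surface: z = 1.8 + 6/2 = 4.8 m.
Total vertical stress at mid-clay: σ_v = 20.3×1.8 + 16.7×3 = 86.64 kPa.
Pore pressure: u = 9.81×(4.8 − 0) = 47.088 kPa.
Initial effective stress: σ'_0 = σ_v − u = 86.64 − 47.088 = 39.552 kPa.
Final effective stress: σ'_f = σ'_0 + Δσ = 39.552 + 102 = 141.55 kPa.
Normally consolidated clay, so the full stress increment lies on the virgin compression line:
S_c = C_c·H/(1+e₀)·log₁₀(σ'_f/σ'_0) = 0.35×6/(1+0.9)×log₁₀(141.55/39.552)
    = 1.1053 × 0.55374 = 0.612 m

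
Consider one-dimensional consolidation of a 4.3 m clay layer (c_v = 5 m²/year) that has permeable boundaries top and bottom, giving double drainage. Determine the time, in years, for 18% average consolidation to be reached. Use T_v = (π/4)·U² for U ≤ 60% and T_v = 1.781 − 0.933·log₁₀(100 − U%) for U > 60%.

Drainage path length: H_d = H/2 = 2.15 m (double drainage).
U ≤ 60%: T_v = (π/4)·U² = (π/4)×0.18² = 0.025447.
t = T_v·H_d²/c_v = 0.025447×2.15²/5 = 0.02353 years.

t ≈ 0.0235 years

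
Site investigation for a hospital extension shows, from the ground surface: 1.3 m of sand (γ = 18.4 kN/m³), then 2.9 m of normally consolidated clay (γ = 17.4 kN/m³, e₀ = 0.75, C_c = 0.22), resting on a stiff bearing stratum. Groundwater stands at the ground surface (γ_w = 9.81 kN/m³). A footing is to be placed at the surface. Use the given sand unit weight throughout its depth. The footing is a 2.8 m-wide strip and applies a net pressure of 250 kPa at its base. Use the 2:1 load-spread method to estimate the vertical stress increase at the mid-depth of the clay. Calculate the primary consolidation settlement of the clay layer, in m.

Mid-depth of clay below the ground surface: z = 1.3 + 2.9/2 = 2.75 m.
Total vertical stress at mid-clay: σ_v = 18.4×1.3 + 17.4×1.45 = 49.15 kPa.
Pore pressure: u = 9.81×(2.75 − 0) = 26.978 kPa.
Initial effective stress: σ'_0 = σ_v − u = 49.15 − 26.978 = 22.172 kPa.
Stress increase at mid-clay by the 2:1 spreading method:
Δσ = qB/(B+z) = 250×2.8/(2.8+2.75) = 126.13 kPa
Final effective stress: σ'_f = σ'_0 + Δσ = 22.172 + 126.13 = 148.3 kPa.
Normally consolidated clay, so the full stress increment lies on the virgin compression line:
S_c = C_c·H/(1+e₀)·log₁₀(σ'_f/σ'_0) = 0.22×2.9/(1+0.75)×log₁₀(148.3/22.172)
    = 0.36457 × 0.82534 = 0.3009 m

S_c ≈ 0.301 m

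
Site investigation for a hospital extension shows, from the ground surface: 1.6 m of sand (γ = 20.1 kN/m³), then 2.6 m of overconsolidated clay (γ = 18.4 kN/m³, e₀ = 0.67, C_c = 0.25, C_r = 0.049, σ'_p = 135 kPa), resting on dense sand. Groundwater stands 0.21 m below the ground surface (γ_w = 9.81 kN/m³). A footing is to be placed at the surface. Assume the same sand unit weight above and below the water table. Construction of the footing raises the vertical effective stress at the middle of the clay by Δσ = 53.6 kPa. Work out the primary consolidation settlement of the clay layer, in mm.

Mid-depth of clay below the ground surface: z = 1.6 + 2.6/2 = 2.9 m.
Total vertical stress at mid-clay: σ_v = 20.1×1.6 + 18.4×1.3 = 56.08 kPa.
Pore pressure: u = 9.81×(2.9 − 0.21) = 26.389 kPa.
Initial effective stress: σ'_0 = σ_v − u = 56.08 − 26.389 = 29.691 kPa.
Final effective stress: σ'_f = 29.691 + 53.6 = 83.291 kPa.
σ'_f = 83.291 ≤ σ'_p = 135 kPa, so the clay remains overconsolidated and only the recompression index applies:
S_c = C_r·H/(1+e₀)·log₁₀(σ'_f/σ'_0) = 0.049×2.6/1.67×log₁₀(83.291/29.691)
    = 0.076288 × 0.44797 = 0.03417 m

S_c ≈ 34.2 mm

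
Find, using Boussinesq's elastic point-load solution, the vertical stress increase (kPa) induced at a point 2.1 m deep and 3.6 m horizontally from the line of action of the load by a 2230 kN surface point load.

Δσ_z ≈ 7.84 kPa

Boussinesq vertical stress below a point load on an elastic half-space:
Δσ_z = 3P/(2πz²) · [1 + (r/z)²]^(−5/2)
r/z = 3.6/2.1 = 1.7143; [1+(r/z)²]^(−5/2) = 0.032479.
Δσ_z = 3×2230/(2π×2.1²) × 0.032479 = 241.44 × 0.032479 = 7.842 kPa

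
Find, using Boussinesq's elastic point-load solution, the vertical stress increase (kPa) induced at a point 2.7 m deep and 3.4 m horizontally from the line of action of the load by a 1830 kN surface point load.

Boussinesq vertical stress below a point load on an elastic half-space:
Δσ_z = 3P/(2πz²) · [1 + (r/z)²]^(−5/2)
r/z = 3.4/2.7 = 1.2593; [1+(r/z)²]^(−5/2) = 0.093012.
Δσ_z = 3×1830/(2π×2.7²) × 0.093012 = 119.86 × 0.093012 = 11.15 kPa

Δσ_z ≈ 11.1 kPa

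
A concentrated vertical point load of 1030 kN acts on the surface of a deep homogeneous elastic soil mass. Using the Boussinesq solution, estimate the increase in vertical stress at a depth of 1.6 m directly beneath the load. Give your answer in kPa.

Boussinesq vertical stress below a point load on an elastic half-space:
Δσ_z = 3P/(2πz²) · [1 + (r/z)²]^(−5/2)
r/z = 0/1.6 = 0; [1+(r/z)²]^(−5/2) = 1.
Δσ_z = 3×1030/(2π×1.6²) × 1 = 192.1 × 1 = 192.1 kPa

Δσ_z ≈ 192 kPa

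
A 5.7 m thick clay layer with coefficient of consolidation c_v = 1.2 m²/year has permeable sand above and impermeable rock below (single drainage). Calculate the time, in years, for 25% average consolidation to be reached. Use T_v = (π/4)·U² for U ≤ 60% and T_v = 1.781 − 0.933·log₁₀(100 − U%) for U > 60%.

t ≈ 1.33 years

Drainage path length: H_d = H = 5.7 m (single drainage).
U ≤ 60%: T_v = (π/4)·U² = (π/4)×0.25² = 0.049087.
t = T_v·H_d²/c_v = 0.049087×5.7²/1.2 = 1.329 years.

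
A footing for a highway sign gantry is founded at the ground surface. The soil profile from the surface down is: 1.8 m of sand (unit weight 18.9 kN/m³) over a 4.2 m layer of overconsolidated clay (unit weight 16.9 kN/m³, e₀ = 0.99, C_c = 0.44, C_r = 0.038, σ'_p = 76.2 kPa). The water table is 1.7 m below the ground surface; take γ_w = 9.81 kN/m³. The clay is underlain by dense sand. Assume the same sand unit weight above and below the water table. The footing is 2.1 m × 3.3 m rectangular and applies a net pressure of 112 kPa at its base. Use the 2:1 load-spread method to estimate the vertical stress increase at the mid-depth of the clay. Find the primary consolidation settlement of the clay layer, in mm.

Mid-depth of clay below the ground surface: z = 1.8 + 4.2/2 = 3.9 m.
Total vertical stress at mid-clay: σ_v = 18.9×1.8 + 16.9×2.1 = 69.51 kPa.
Pore pressure: u = 9.81×(3.9 − 1.7) = 21.582 kPa.
Initial effective stress: σ'_0 = σ_v − u = 69.51 − 21.582 = 47.928 kPa.
Stress increase at mid-clay by the 2:1 spreading method:
Δσ = qBL/((B+z)(L+z)) = 112×2.1×3.3/((2.1+3.9)(3.3+3.9)) = 17.967 kPa
Final effective stress: σ'_f = 47.928 + 17.967 = 65.895 kPa.
σ'_f = 65.895 ≤ σ'_p = 76.2 kPa, so the clay remains overconsolidated and only the recompression index applies:
S_c = C_r·H/(1+e₀)·log₁₀(σ'_f/σ'_0) = 0.038×4.2/1.99×log₁₀(65.895/47.928)
    = 0.080203 × 0.13826 = 0.01109 m

S_c ≈ 11.1 mm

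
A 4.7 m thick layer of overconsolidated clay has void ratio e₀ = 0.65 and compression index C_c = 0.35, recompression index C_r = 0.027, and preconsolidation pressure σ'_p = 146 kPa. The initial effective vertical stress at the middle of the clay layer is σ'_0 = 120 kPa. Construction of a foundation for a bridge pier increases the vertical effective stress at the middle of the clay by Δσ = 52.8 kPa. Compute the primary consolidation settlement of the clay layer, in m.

S_c ≈ 0.0795 m

Final effective stress: σ'_f = 120 + 52.8 = 172.8 kPa.
σ'_f = 172.8 > σ'_p = 146 kPa, so the stress path crosses the preconsolidation pressure — recompression up to σ'_p, then virgin compression beyond:
S_c = H/(1+e₀)·[C_r·log₁₀(σ'_p/σ'_0) + C_c·log₁₀(σ'_f/σ'_p)]
    = 4.7/1.65 × [0.027×log₁₀(146/120) + 0.35×log₁₀(172.8/146)]
    = 2.8485 × [0.0022996 + 0.025617] = 0.07952 m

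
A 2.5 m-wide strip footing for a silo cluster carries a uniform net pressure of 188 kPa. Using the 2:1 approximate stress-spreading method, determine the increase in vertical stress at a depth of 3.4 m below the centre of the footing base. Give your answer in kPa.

Δσ_z ≈ 79.7 kPa

By the 2:1 method the load spreads at 1 horizontal : 2 vertical, so at depth z the loaded area has grown by z in each plan dimension:
Δσ = qB/(B+z) = 188×2.5/(2.5+3.4) = 79.661 kPa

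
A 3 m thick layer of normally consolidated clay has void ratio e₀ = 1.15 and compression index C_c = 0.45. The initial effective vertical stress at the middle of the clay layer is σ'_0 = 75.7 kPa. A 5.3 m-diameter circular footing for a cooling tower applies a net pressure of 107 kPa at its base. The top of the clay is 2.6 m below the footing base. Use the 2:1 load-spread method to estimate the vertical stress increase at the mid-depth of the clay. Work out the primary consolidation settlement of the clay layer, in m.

S_c ≈ 0.101 m

Mid-depth of clay below the footing base: z = 2.6 + 3/2 = 4.1 m.
Stress increase at mid-clay by the 2:1 spreading method:
Δσ ≈ qD²/(D+z)² = 107×5.3²/(5.3+4.1)² = 34.016 kPa
Final effective stress: σ'_f = σ'_0 + Δσ = 75.7 + 34.016 = 109.72 kPa.
Normally consolidated clay, so the full stress increment lies on the virgin compression line:
S_c = C_c·H/(1+e₀)·log₁₀(σ'_f/σ'_0) = 0.45×3/(1+1.15)×log₁₀(109.72/75.7)
    = 0.62791 × 0.16119 = 0.1012 m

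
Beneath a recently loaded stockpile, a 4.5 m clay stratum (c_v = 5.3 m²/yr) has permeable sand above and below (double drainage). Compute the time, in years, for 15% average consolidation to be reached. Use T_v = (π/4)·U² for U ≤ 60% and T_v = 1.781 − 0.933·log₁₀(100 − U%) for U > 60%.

t ≈ 0.0169 years

Drainage path length: H_d = H/2 = 2.25 m (double drainage).
U ≤ 60%: T_v = (π/4)·U² = (π/4)×0.15² = 0.017671.
t = T_v·H_d²/c_v = 0.017671×2.25²/5.3 = 0.01688 years.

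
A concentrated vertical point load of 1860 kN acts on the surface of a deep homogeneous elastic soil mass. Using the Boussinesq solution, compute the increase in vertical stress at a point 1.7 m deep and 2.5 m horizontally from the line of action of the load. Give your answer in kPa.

Δσ_z ≈ 17.3 kPa

Boussinesq vertical stress below a point load on an elastic half-space:
Δσ_z = 3P/(2πz²) · [1 + (r/z)²]^(−5/2)
r/z = 2.5/1.7 = 1.4706; [1+(r/z)²]^(−5/2) = 0.056218.
Δσ_z = 3×1860/(2π×1.7²) × 0.056218 = 307.3 × 0.056218 = 17.28 kPa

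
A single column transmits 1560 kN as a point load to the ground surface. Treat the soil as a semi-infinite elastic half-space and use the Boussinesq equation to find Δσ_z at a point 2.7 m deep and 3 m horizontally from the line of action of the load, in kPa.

Δσ_z ≈ 13.7 kPa

Boussinesq vertical stress below a point load on an elastic half-space:
Δσ_z = 3P/(2πz²) · [1 + (r/z)²]^(−5/2)
r/z = 3/2.7 = 1.1111; [1+(r/z)²]^(−5/2) = 0.13397.
Δσ_z = 3×1560/(2π×2.7²) × 0.13397 = 102.17 × 0.13397 = 13.69 kPa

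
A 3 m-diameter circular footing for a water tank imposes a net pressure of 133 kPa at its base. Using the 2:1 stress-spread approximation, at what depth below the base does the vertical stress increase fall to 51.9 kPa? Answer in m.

z ≈ 1.8 m

2:1 spreading — at depth z the loaded area has grown by z in each plan dimension:
qD²/(D+z)² = Δσ_z ⇒ z = D(√(q/Δσ_z) − 1) = 3×(√(133/51.9) − 1) = 1.802 m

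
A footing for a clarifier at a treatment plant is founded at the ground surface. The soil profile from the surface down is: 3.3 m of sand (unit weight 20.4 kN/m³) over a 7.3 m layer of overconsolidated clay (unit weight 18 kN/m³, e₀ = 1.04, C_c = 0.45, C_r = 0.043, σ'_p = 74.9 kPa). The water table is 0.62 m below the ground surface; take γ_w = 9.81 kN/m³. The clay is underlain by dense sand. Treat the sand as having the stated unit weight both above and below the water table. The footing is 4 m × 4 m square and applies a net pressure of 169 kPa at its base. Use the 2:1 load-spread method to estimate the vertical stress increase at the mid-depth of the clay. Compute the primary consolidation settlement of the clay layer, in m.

Mid-depth of clay below the ground surface: z = 3.3 + 7.3/2 = 6.95 m.
Total vertical stress at mid-clay: σ_v = 20.4×3.3 + 18×3.65 = 133.02 kPa.
Pore pressure: u = 9.81×(6.95 − 0.62) = 62.097 kPa.
Initial effective stress: σ'_0 = σ_v − u = 133.02 − 62.097 = 70.923 kPa.
Stress increase at mid-clay by the 2:1 spreading method:
Δσ = qBL/((B+z)(L+z)) = 169×4×4/((4+6.95)(4+6.95)) = 22.552 kPa
Final effective stress: σ'_f = 70.923 + 22.552 = 93.475 kPa.
σ'_f = 93.475 > σ'_p = 74.9 kPa, so the stress path crosses the preconsolidation pressure — recompression up to σ'_p, then virgin compression beyond:
S_c = H/(1+e₀)·[C_r·log₁₀(σ'_p/σ'_0) + C_c·log₁₀(σ'_f/σ'_p)]
    = 7.3/2.04 × [0.043×log₁₀(74.9/70.923) + 0.45×log₁₀(93.475/74.9)]
    = 3.5784 × [0.0010189 + 0.043296] = 0.1586 m

S_c ≈ 0.159 m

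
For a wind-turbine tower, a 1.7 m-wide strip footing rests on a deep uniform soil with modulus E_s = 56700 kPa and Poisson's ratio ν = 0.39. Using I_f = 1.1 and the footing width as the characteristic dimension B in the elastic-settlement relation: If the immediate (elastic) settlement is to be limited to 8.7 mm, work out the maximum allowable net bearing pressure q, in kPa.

S_e = q·B·(1−ν²)/E_s · I_f  ⇒  q = S_e·E_s / (B·(1−ν²)·I_f).
q = 0.0087 × 56700 / (1.7 × 0.8479 × 1.1) = 311.1 kPa

q ≈ 311 kPa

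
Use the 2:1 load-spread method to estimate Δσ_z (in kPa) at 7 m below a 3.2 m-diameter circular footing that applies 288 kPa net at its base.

By the 2:1 method the load spreads at 1 horizontal : 2 vertical, so at depth z the loaded area has grown by z in each plan dimension:
Δσ ≈ qD²/(D+z)² = 288×3.2²/(3.2+7)² = 28.346 kPa

Δσ_z ≈ 28.3 kPa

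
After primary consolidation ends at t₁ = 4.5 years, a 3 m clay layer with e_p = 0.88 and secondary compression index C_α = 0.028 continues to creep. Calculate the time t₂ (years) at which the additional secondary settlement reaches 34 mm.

t₂ ≈ 26 years

S_s = C_α·H/(1+e_p)·log₁₀(t₂/t₁) ⇒ log₁₀(t₂/t₁) = S_s·(1+e_p)/(C_α·H).
log₁₀(t₂/t₁) = 0.034 × (1+0.88) / (0.028×3) = 0.761
t₂ = t₁ × 10^0.761 = 4.5 × 5.767 = 25.95 years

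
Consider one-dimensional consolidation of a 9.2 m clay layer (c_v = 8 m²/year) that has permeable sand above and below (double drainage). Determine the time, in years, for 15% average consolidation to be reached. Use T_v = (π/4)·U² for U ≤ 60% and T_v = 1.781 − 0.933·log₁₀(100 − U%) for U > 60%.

t ≈ 0.0467 years

Drainage path length: H_d = H/2 = 4.6 m (double drainage).
U ≤ 60%: T_v = (π/4)·U² = (π/4)×0.15² = 0.017671.
t = T_v·H_d²/c_v = 0.017671×4.6²/8 = 0.04674 years.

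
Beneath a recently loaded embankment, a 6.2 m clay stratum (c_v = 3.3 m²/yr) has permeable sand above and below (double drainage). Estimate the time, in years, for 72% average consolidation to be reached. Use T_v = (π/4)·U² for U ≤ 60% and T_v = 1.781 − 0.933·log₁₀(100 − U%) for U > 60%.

t ≈ 1.25 years

Drainage path length: H_d = H/2 = 3.1 m (double drainage).
U > 60%: T_v = 1.781 − 0.933·log₁₀(100 − 72) = 0.4308.
t = T_v·H_d²/c_v = 0.4308×3.1²/3.3 = 1.255 years.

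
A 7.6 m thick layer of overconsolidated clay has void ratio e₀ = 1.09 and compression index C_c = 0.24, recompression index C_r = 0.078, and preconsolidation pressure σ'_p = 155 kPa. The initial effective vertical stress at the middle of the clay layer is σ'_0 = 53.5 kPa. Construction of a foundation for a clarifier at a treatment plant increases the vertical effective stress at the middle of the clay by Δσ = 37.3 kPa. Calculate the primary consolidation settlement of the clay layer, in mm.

Final effective stress: σ'_f = 53.5 + 37.3 = 90.8 kPa.
σ'_f = 90.8 ≤ σ'_p = 155 kPa, so the clay remains overconsolidated and only the recompression index applies:
S_c = C_r·H/(1+e₀)·log₁₀(σ'_f/σ'_0) = 0.078×7.6/2.09×log₁₀(90.8/53.5)
    = 0.28364 × 0.22973 = 0.06516 m

S_c ≈ 65.2 mm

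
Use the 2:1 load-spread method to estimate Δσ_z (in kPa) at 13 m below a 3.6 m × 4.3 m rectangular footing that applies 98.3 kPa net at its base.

By the 2:1 method the load spreads at 1 horizontal : 2 vertical, so at depth z the loaded area has grown by z in each plan dimension:
Δσ = qBL/((B+z)(L+z)) = 98.3×3.6×4.3/((3.6+13)(4.3+13)) = 5.2987 kPa

Δσ_z ≈ 5.3 kPa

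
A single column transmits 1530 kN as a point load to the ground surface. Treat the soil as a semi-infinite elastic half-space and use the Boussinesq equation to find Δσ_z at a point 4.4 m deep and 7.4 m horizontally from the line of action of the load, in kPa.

Boussinesq vertical stress below a point load on an elastic half-space:
Δσ_z = 3P/(2πz²) · [1 + (r/z)²]^(−5/2)
r/z = 7.4/4.4 = 1.6818; [1+(r/z)²]^(−5/2) = 0.034868.
Δσ_z = 3×1530/(2π×4.4²) × 0.034868 = 37.734 × 0.034868 = 1.316 kPa

Δσ_z ≈ 1.32 kPa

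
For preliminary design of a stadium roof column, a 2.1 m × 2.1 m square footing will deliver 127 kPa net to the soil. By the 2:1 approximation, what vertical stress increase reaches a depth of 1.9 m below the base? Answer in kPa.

Δσ_z ≈ 35 kPa

By the 2:1 method the load spreads at 1 horizontal : 2 vertical, so at depth z the loaded area has grown by z in each plan dimension:
Δσ = qBL/((B+z)(L+z)) = 127×2.1×2.1/((2.1+1.9)(2.1+1.9)) = 35.004 kPa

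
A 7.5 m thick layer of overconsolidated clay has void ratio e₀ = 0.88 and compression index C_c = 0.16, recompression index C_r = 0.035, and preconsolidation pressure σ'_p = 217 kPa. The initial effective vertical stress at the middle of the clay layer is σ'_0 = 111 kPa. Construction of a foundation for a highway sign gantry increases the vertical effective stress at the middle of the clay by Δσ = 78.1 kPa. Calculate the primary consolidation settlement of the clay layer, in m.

S_c ≈ 0.0323 m

Final effective stress: σ'_f = 111 + 78.1 = 189.1 kPa.
σ'_f = 189.1 ≤ σ'_p = 217 kPa, so the clay remains overconsolidated and only the recompression index applies:
S_c = C_r·H/(1+e₀)·log₁₀(σ'_f/σ'_0) = 0.035×7.5/1.88×log₁₀(189.1/111)
    = 0.13963 × 0.23137 = 0.03231 m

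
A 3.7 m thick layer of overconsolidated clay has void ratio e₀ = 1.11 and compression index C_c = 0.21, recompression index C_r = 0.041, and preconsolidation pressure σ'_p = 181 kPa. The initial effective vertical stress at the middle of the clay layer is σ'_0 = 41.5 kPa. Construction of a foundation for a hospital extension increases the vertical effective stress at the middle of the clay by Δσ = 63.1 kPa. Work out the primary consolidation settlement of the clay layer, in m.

Final effective stress: σ'_f = 41.5 + 63.1 = 104.6 kPa.
σ'_f = 104.6 ≤ σ'_p = 181 kPa, so the clay remains overconsolidated and only the recompression index applies:
S_c = C_r·H/(1+e₀)·log₁₀(σ'_f/σ'_0) = 0.041×3.7/2.11×log₁₀(104.6/41.5)
    = 0.071898 × 0.40148 = 0.02887 m

S_c ≈ 0.0289 m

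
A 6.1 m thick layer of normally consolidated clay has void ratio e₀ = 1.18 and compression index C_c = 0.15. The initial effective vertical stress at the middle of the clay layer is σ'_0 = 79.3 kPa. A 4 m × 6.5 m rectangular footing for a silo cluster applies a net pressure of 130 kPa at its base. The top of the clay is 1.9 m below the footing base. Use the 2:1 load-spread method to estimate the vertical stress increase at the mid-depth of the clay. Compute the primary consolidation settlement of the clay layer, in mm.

Mid-depth of clay below the footing base: z = 1.9 + 6.1/2 = 4.95 m.
Stress increase at mid-clay by the 2:1 spreading method:
Δσ = qBL/((B+z)(L+z)) = 130×4×6.5/((4+4.95)(6.5+4.95)) = 32.983 kPa
Final effective stress: σ'_f = σ'_0 + Δσ = 79.3 + 32.983 = 112.28 kPa.
Normally consolidated clay, so the full stress increment lies on the virgin compression line:
S_c = C_c·H/(1+e₀)·log₁₀(σ'_f/σ'_0) = 0.15×6.1/(1+1.18)×log₁₀(112.28/79.3)
    = 0.41972 × 0.15103 = 0.06339 m

S_c ≈ 63.4 mm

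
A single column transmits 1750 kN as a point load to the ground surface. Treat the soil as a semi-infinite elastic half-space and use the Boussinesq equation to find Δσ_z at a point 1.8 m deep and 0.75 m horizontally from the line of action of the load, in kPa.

Boussinesq vertical stress below a point load on an elastic half-space:
Δσ_z = 3P/(2πz²) · [1 + (r/z)²]^(−5/2)
r/z = 0.75/1.8 = 0.41667; [1+(r/z)²]^(−5/2) = 0.67018.
Δσ_z = 3×1750/(2π×1.8²) × 0.67018 = 257.89 × 0.67018 = 172.8 kPa

Δσ_z ≈ 173 kPa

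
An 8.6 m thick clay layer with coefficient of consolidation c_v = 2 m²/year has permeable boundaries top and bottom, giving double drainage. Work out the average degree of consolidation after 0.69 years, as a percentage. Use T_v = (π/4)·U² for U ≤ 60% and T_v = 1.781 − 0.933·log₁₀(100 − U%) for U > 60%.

Drainage path length: H_d = H/2 = 4.3 m (double drainage).
T_v = c_v·t/H_d² = 2×0.69/4.3² = 0.074635.
T_v = 0.074635 corresponds to the U ≤ 60% branch:
U = √(4T_v/π) = 0.3083

U ≈ 30.8 %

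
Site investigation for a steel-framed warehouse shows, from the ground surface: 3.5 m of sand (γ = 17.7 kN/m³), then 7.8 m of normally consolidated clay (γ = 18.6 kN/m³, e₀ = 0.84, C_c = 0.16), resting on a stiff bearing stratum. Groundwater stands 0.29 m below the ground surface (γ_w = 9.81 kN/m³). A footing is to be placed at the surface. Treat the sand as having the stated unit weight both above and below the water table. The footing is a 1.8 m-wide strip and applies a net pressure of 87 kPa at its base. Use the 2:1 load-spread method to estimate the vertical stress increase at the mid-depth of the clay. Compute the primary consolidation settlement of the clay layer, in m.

S_c ≈ 0.0688 m

Mid-depth of clay below the ground surface: z = 3.5 + 7.8/2 = 7.4 m.
Total vertical stress at mid-clay: σ_v = 17.7×3.5 + 18.6×3.9 = 134.49 kPa.
Pore pressure: u = 9.81×(7.4 − 0.29) = 69.749 kPa.
Initial effective stress: σ'_0 = σ_v − u = 134.49 − 69.749 = 64.741 kPa.
Stress increase at mid-clay by the 2:1 spreading method:
Δσ = qB/(B+z) = 87×1.8/(1.8+7.4) = 17.022 kPa
Final effective stress: σ'_f = σ'_0 + Δσ = 64.741 + 17.022 = 81.763 kPa.
Normally consolidated clay, so the full stress increment lies on the virgin compression line:
S_c = C_c·H/(1+e₀)·log₁₀(σ'_f/σ'_0) = 0.16×7.8/(1+0.84)×log₁₀(81.763/64.741)
    = 0.67826 × 0.10138 = 0.06876 m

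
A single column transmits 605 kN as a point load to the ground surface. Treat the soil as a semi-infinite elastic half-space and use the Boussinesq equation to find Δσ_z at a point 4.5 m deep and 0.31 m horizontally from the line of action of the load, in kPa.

Δσ_z ≈ 14.1 kPa

Boussinesq vertical stress below a point load on an elastic half-space:
Δσ_z = 3P/(2πz²) · [1 + (r/z)²]^(−5/2)
r/z = 0.31/4.5 = 0.068889; [1+(r/z)²]^(−5/2) = 0.98823.
Δσ_z = 3×605/(2π×4.5²) × 0.98823 = 14.265 × 0.98823 = 14.1 kPa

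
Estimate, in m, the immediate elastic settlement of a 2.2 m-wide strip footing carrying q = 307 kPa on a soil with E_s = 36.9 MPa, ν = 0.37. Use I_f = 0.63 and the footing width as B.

S_e ≈ 0.00995 m

Immediate (elastic) settlement: S_e = q·B·(1−ν²)/E_s · I_f.
E_s = 36.9 MPa = 36900 kPa.
S_e = 307 × 2.2 × (1 − 0.37²) / 36900 × 0.63
    = 307 × 2.2 × 0.8631 / 36900 × 0.63
    = 0.009953 m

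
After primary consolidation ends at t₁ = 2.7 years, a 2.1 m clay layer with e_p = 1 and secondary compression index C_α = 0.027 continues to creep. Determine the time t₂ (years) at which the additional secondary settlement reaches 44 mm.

t₂ ≈ 96.2 years

S_s = C_α·H/(1+e_p)·log₁₀(t₂/t₁) ⇒ log₁₀(t₂/t₁) = S_s·(1+e_p)/(C_α·H).
log₁₀(t₂/t₁) = 0.044 × (1+1) / (0.027×2.1) = 1.552
t₂ = t₁ × 10^1.552 = 2.7 × 35.65 = 96.25 years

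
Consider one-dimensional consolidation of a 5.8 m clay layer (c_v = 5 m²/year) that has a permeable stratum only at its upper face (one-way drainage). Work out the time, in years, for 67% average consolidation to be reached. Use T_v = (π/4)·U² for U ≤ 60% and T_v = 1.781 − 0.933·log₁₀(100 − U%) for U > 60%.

Drainage path length: H_d = H = 5.8 m (single drainage).
U > 60%: T_v = 1.781 − 0.933·log₁₀(100 − 67) = 0.36423.
t = T_v·H_d²/c_v = 0.36423×5.8²/5 = 2.451 years.

t ≈ 2.45 years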